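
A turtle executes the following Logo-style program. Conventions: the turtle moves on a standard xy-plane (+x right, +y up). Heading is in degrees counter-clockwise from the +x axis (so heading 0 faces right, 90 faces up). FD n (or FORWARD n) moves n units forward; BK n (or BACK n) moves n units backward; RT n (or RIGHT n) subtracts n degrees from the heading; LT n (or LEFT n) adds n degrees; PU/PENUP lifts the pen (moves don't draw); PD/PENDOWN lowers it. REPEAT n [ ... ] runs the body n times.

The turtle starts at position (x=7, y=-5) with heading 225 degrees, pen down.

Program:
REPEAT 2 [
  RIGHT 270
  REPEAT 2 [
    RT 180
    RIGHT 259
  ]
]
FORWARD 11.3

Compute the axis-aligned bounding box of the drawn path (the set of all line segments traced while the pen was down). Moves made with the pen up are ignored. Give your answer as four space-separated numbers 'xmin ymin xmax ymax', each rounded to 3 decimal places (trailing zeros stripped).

Answer: 7 -5 7.197 6.298

Derivation:
Executing turtle program step by step:
Start: pos=(7,-5), heading=225, pen down
REPEAT 2 [
  -- iteration 1/2 --
  RT 270: heading 225 -> 315
  REPEAT 2 [
    -- iteration 1/2 --
    RT 180: heading 315 -> 135
    RT 259: heading 135 -> 236
    -- iteration 2/2 --
    RT 180: heading 236 -> 56
    RT 259: heading 56 -> 157
  ]
  -- iteration 2/2 --
  RT 270: heading 157 -> 247
  REPEAT 2 [
    -- iteration 1/2 --
    RT 180: heading 247 -> 67
    RT 259: heading 67 -> 168
    -- iteration 2/2 --
    RT 180: heading 168 -> 348
    RT 259: heading 348 -> 89
  ]
]
FD 11.3: (7,-5) -> (7.197,6.298) [heading=89, draw]
Final: pos=(7.197,6.298), heading=89, 1 segment(s) drawn

Segment endpoints: x in {7, 7.197}, y in {-5, 6.298}
xmin=7, ymin=-5, xmax=7.197, ymax=6.298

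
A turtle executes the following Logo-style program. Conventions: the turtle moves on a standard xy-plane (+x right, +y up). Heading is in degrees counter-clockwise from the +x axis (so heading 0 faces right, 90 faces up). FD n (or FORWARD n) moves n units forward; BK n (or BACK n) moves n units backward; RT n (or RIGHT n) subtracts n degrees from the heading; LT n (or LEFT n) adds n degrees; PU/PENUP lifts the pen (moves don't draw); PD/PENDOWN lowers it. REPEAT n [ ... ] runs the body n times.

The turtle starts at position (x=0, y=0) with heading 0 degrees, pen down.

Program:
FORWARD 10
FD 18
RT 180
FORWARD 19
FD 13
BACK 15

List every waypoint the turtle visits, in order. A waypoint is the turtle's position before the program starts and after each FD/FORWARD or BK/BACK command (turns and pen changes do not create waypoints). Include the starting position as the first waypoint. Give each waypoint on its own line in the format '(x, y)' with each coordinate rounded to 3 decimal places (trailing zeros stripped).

Answer: (0, 0)
(10, 0)
(28, 0)
(9, 0)
(-4, 0)
(11, 0)

Derivation:
Executing turtle program step by step:
Start: pos=(0,0), heading=0, pen down
FD 10: (0,0) -> (10,0) [heading=0, draw]
FD 18: (10,0) -> (28,0) [heading=0, draw]
RT 180: heading 0 -> 180
FD 19: (28,0) -> (9,0) [heading=180, draw]
FD 13: (9,0) -> (-4,0) [heading=180, draw]
BK 15: (-4,0) -> (11,0) [heading=180, draw]
Final: pos=(11,0), heading=180, 5 segment(s) drawn
Waypoints (6 total):
(0, 0)
(10, 0)
(28, 0)
(9, 0)
(-4, 0)
(11, 0)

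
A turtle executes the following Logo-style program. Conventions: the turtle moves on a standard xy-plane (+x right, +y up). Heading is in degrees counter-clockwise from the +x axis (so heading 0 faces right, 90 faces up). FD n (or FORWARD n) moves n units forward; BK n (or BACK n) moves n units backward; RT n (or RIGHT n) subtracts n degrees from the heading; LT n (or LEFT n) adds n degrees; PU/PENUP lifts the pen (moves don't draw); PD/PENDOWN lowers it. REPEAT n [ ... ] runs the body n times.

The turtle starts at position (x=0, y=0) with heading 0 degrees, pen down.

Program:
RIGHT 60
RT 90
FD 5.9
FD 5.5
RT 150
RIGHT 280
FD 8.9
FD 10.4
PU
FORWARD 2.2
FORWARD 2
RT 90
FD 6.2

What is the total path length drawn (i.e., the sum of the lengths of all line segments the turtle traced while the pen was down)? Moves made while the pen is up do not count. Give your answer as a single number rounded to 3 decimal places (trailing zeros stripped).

Executing turtle program step by step:
Start: pos=(0,0), heading=0, pen down
RT 60: heading 0 -> 300
RT 90: heading 300 -> 210
FD 5.9: (0,0) -> (-5.11,-2.95) [heading=210, draw]
FD 5.5: (-5.11,-2.95) -> (-9.873,-5.7) [heading=210, draw]
RT 150: heading 210 -> 60
RT 280: heading 60 -> 140
FD 8.9: (-9.873,-5.7) -> (-16.69,0.021) [heading=140, draw]
FD 10.4: (-16.69,0.021) -> (-24.657,6.706) [heading=140, draw]
PU: pen up
FD 2.2: (-24.657,6.706) -> (-26.343,8.12) [heading=140, move]
FD 2: (-26.343,8.12) -> (-27.875,9.406) [heading=140, move]
RT 90: heading 140 -> 50
FD 6.2: (-27.875,9.406) -> (-23.889,14.155) [heading=50, move]
Final: pos=(-23.889,14.155), heading=50, 4 segment(s) drawn

Segment lengths:
  seg 1: (0,0) -> (-5.11,-2.95), length = 5.9
  seg 2: (-5.11,-2.95) -> (-9.873,-5.7), length = 5.5
  seg 3: (-9.873,-5.7) -> (-16.69,0.021), length = 8.9
  seg 4: (-16.69,0.021) -> (-24.657,6.706), length = 10.4
Total = 30.7

Answer: 30.7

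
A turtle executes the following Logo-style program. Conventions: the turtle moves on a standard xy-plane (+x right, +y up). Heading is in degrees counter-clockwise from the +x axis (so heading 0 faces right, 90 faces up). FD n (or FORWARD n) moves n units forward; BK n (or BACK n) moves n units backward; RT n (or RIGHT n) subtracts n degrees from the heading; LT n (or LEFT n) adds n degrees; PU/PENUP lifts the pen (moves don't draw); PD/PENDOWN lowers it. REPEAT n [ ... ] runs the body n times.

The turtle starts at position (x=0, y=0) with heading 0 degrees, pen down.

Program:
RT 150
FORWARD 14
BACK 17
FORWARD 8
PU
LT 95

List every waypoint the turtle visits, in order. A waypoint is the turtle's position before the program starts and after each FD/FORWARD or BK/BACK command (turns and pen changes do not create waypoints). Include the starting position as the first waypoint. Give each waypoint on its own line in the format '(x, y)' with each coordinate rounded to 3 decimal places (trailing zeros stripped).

Answer: (0, 0)
(-12.124, -7)
(2.598, 1.5)
(-4.33, -2.5)

Derivation:
Executing turtle program step by step:
Start: pos=(0,0), heading=0, pen down
RT 150: heading 0 -> 210
FD 14: (0,0) -> (-12.124,-7) [heading=210, draw]
BK 17: (-12.124,-7) -> (2.598,1.5) [heading=210, draw]
FD 8: (2.598,1.5) -> (-4.33,-2.5) [heading=210, draw]
PU: pen up
LT 95: heading 210 -> 305
Final: pos=(-4.33,-2.5), heading=305, 3 segment(s) drawn
Waypoints (4 total):
(0, 0)
(-12.124, -7)
(2.598, 1.5)
(-4.33, -2.5)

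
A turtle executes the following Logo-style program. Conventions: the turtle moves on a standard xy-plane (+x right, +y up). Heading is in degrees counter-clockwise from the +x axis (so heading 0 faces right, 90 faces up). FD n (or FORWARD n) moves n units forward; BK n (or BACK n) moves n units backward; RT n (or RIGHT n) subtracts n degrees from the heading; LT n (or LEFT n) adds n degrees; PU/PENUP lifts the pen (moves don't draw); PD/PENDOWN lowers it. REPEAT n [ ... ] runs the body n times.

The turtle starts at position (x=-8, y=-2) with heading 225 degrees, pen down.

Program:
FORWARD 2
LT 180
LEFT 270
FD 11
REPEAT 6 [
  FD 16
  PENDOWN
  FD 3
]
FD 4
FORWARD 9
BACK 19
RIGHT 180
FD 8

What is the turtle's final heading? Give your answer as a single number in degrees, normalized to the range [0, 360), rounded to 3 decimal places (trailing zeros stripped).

Executing turtle program step by step:
Start: pos=(-8,-2), heading=225, pen down
FD 2: (-8,-2) -> (-9.414,-3.414) [heading=225, draw]
LT 180: heading 225 -> 45
LT 270: heading 45 -> 315
FD 11: (-9.414,-3.414) -> (-1.636,-11.192) [heading=315, draw]
REPEAT 6 [
  -- iteration 1/6 --
  FD 16: (-1.636,-11.192) -> (9.678,-22.506) [heading=315, draw]
  PD: pen down
  FD 3: (9.678,-22.506) -> (11.799,-24.627) [heading=315, draw]
  -- iteration 2/6 --
  FD 16: (11.799,-24.627) -> (23.113,-35.941) [heading=315, draw]
  PD: pen down
  FD 3: (23.113,-35.941) -> (25.234,-38.062) [heading=315, draw]
  -- iteration 3/6 --
  FD 16: (25.234,-38.062) -> (36.548,-49.376) [heading=315, draw]
  PD: pen down
  FD 3: (36.548,-49.376) -> (38.669,-51.497) [heading=315, draw]
  -- iteration 4/6 --
  FD 16: (38.669,-51.497) -> (49.983,-62.811) [heading=315, draw]
  PD: pen down
  FD 3: (49.983,-62.811) -> (52.104,-64.933) [heading=315, draw]
  -- iteration 5/6 --
  FD 16: (52.104,-64.933) -> (63.418,-76.246) [heading=315, draw]
  PD: pen down
  FD 3: (63.418,-76.246) -> (65.539,-78.368) [heading=315, draw]
  -- iteration 6/6 --
  FD 16: (65.539,-78.368) -> (76.853,-89.681) [heading=315, draw]
  PD: pen down
  FD 3: (76.853,-89.681) -> (78.974,-91.803) [heading=315, draw]
]
FD 4: (78.974,-91.803) -> (81.803,-94.631) [heading=315, draw]
FD 9: (81.803,-94.631) -> (88.167,-100.995) [heading=315, draw]
BK 19: (88.167,-100.995) -> (74.731,-87.56) [heading=315, draw]
RT 180: heading 315 -> 135
FD 8: (74.731,-87.56) -> (69.075,-81.903) [heading=135, draw]
Final: pos=(69.075,-81.903), heading=135, 18 segment(s) drawn

Answer: 135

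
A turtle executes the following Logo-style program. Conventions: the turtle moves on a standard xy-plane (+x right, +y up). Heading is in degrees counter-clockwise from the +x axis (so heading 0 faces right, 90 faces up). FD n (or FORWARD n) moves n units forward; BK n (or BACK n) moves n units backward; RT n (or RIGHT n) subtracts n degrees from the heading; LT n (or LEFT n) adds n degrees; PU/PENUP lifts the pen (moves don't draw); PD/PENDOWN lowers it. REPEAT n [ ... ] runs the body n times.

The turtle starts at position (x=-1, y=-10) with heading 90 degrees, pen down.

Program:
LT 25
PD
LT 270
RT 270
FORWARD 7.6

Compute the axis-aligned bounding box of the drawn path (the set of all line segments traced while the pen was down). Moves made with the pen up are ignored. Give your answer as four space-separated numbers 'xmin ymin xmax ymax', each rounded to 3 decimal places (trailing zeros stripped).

Executing turtle program step by step:
Start: pos=(-1,-10), heading=90, pen down
LT 25: heading 90 -> 115
PD: pen down
LT 270: heading 115 -> 25
RT 270: heading 25 -> 115
FD 7.6: (-1,-10) -> (-4.212,-3.112) [heading=115, draw]
Final: pos=(-4.212,-3.112), heading=115, 1 segment(s) drawn

Segment endpoints: x in {-4.212, -1}, y in {-10, -3.112}
xmin=-4.212, ymin=-10, xmax=-1, ymax=-3.112

Answer: -4.212 -10 -1 -3.112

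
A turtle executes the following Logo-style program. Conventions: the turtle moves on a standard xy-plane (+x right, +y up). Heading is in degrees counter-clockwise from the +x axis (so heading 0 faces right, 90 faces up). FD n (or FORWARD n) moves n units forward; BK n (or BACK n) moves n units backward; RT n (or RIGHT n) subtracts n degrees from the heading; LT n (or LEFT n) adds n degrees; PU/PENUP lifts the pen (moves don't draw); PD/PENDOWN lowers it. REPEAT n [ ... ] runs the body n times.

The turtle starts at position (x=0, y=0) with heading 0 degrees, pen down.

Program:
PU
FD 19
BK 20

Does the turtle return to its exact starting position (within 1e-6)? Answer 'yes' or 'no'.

Answer: no

Derivation:
Executing turtle program step by step:
Start: pos=(0,0), heading=0, pen down
PU: pen up
FD 19: (0,0) -> (19,0) [heading=0, move]
BK 20: (19,0) -> (-1,0) [heading=0, move]
Final: pos=(-1,0), heading=0, 0 segment(s) drawn

Start position: (0, 0)
Final position: (-1, 0)
Distance = 1; >= 1e-6 -> NOT closed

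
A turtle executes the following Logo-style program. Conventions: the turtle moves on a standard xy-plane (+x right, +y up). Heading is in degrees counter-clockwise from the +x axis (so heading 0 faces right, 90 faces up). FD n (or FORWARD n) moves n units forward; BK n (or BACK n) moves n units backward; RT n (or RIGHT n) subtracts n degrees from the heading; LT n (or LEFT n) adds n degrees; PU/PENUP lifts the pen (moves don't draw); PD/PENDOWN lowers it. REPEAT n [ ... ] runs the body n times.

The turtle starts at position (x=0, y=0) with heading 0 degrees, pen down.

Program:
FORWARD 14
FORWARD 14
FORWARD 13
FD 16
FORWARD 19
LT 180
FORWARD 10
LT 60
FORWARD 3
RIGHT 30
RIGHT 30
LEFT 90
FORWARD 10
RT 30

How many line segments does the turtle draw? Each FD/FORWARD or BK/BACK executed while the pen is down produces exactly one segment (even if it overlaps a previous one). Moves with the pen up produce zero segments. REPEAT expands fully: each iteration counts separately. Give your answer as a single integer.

Executing turtle program step by step:
Start: pos=(0,0), heading=0, pen down
FD 14: (0,0) -> (14,0) [heading=0, draw]
FD 14: (14,0) -> (28,0) [heading=0, draw]
FD 13: (28,0) -> (41,0) [heading=0, draw]
FD 16: (41,0) -> (57,0) [heading=0, draw]
FD 19: (57,0) -> (76,0) [heading=0, draw]
LT 180: heading 0 -> 180
FD 10: (76,0) -> (66,0) [heading=180, draw]
LT 60: heading 180 -> 240
FD 3: (66,0) -> (64.5,-2.598) [heading=240, draw]
RT 30: heading 240 -> 210
RT 30: heading 210 -> 180
LT 90: heading 180 -> 270
FD 10: (64.5,-2.598) -> (64.5,-12.598) [heading=270, draw]
RT 30: heading 270 -> 240
Final: pos=(64.5,-12.598), heading=240, 8 segment(s) drawn
Segments drawn: 8

Answer: 8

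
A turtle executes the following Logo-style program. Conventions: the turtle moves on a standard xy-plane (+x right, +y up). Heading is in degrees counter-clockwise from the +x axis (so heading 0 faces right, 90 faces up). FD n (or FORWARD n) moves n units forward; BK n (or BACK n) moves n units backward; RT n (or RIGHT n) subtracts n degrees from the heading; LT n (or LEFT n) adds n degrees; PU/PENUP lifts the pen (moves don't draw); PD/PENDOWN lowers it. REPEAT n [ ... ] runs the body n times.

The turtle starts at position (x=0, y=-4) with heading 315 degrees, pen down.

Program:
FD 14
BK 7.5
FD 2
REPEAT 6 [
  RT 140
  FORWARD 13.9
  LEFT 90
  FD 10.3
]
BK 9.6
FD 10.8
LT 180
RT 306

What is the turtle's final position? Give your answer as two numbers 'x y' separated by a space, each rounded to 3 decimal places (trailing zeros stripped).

Answer: 8.405 10.731

Derivation:
Executing turtle program step by step:
Start: pos=(0,-4), heading=315, pen down
FD 14: (0,-4) -> (9.899,-13.899) [heading=315, draw]
BK 7.5: (9.899,-13.899) -> (4.596,-8.596) [heading=315, draw]
FD 2: (4.596,-8.596) -> (6.01,-10.01) [heading=315, draw]
REPEAT 6 [
  -- iteration 1/6 --
  RT 140: heading 315 -> 175
  FD 13.9: (6.01,-10.01) -> (-7.837,-8.799) [heading=175, draw]
  LT 90: heading 175 -> 265
  FD 10.3: (-7.837,-8.799) -> (-8.734,-19.06) [heading=265, draw]
  -- iteration 2/6 --
  RT 140: heading 265 -> 125
  FD 13.9: (-8.734,-19.06) -> (-16.707,-7.674) [heading=125, draw]
  LT 90: heading 125 -> 215
  FD 10.3: (-16.707,-7.674) -> (-25.144,-13.581) [heading=215, draw]
  -- iteration 3/6 --
  RT 140: heading 215 -> 75
  FD 13.9: (-25.144,-13.581) -> (-21.547,-0.155) [heading=75, draw]
  LT 90: heading 75 -> 165
  FD 10.3: (-21.547,-0.155) -> (-31.496,2.511) [heading=165, draw]
  -- iteration 4/6 --
  RT 140: heading 165 -> 25
  FD 13.9: (-31.496,2.511) -> (-18.898,8.385) [heading=25, draw]
  LT 90: heading 25 -> 115
  FD 10.3: (-18.898,8.385) -> (-23.251,17.72) [heading=115, draw]
  -- iteration 5/6 --
  RT 140: heading 115 -> 335
  FD 13.9: (-23.251,17.72) -> (-10.653,11.846) [heading=335, draw]
  LT 90: heading 335 -> 65
  FD 10.3: (-10.653,11.846) -> (-6.3,21.181) [heading=65, draw]
  -- iteration 6/6 --
  RT 140: heading 65 -> 285
  FD 13.9: (-6.3,21.181) -> (-2.703,7.754) [heading=285, draw]
  LT 90: heading 285 -> 15
  FD 10.3: (-2.703,7.754) -> (7.246,10.42) [heading=15, draw]
]
BK 9.6: (7.246,10.42) -> (-2.027,7.936) [heading=15, draw]
FD 10.8: (-2.027,7.936) -> (8.405,10.731) [heading=15, draw]
LT 180: heading 15 -> 195
RT 306: heading 195 -> 249
Final: pos=(8.405,10.731), heading=249, 17 segment(s) drawn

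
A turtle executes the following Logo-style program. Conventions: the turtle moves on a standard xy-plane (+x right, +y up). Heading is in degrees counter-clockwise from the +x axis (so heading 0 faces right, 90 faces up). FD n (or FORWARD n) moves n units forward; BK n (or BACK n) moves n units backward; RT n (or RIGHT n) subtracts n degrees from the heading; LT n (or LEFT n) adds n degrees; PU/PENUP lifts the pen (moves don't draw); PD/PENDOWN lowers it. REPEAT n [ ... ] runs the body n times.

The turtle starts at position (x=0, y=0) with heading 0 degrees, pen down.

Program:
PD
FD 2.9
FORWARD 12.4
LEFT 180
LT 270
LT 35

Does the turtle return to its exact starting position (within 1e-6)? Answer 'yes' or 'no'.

Executing turtle program step by step:
Start: pos=(0,0), heading=0, pen down
PD: pen down
FD 2.9: (0,0) -> (2.9,0) [heading=0, draw]
FD 12.4: (2.9,0) -> (15.3,0) [heading=0, draw]
LT 180: heading 0 -> 180
LT 270: heading 180 -> 90
LT 35: heading 90 -> 125
Final: pos=(15.3,0), heading=125, 2 segment(s) drawn

Start position: (0, 0)
Final position: (15.3, 0)
Distance = 15.3; >= 1e-6 -> NOT closed

Answer: no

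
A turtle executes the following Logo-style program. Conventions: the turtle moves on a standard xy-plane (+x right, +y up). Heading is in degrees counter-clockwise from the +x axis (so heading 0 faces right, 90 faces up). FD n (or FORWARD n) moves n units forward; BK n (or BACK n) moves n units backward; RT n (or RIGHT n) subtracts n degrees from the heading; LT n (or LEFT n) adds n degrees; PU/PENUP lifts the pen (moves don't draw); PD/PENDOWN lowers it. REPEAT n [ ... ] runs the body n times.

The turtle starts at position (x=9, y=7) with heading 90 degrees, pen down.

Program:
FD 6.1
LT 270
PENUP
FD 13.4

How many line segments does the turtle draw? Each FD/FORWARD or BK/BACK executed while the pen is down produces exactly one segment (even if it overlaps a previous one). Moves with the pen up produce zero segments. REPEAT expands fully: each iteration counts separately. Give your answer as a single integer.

Executing turtle program step by step:
Start: pos=(9,7), heading=90, pen down
FD 6.1: (9,7) -> (9,13.1) [heading=90, draw]
LT 270: heading 90 -> 0
PU: pen up
FD 13.4: (9,13.1) -> (22.4,13.1) [heading=0, move]
Final: pos=(22.4,13.1), heading=0, 1 segment(s) drawn
Segments drawn: 1

Answer: 1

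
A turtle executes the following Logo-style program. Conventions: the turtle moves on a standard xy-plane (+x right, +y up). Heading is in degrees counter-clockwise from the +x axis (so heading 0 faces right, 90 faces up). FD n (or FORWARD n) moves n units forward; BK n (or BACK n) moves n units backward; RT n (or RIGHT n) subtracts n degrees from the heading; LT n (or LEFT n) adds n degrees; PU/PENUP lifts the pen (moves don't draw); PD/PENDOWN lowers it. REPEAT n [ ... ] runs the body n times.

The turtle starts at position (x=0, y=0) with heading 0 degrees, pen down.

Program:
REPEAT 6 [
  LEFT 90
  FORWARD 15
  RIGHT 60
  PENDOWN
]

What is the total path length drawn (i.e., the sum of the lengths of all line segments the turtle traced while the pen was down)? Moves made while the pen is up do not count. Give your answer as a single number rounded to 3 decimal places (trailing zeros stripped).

Answer: 90

Derivation:
Executing turtle program step by step:
Start: pos=(0,0), heading=0, pen down
REPEAT 6 [
  -- iteration 1/6 --
  LT 90: heading 0 -> 90
  FD 15: (0,0) -> (0,15) [heading=90, draw]
  RT 60: heading 90 -> 30
  PD: pen down
  -- iteration 2/6 --
  LT 90: heading 30 -> 120
  FD 15: (0,15) -> (-7.5,27.99) [heading=120, draw]
  RT 60: heading 120 -> 60
  PD: pen down
  -- iteration 3/6 --
  LT 90: heading 60 -> 150
  FD 15: (-7.5,27.99) -> (-20.49,35.49) [heading=150, draw]
  RT 60: heading 150 -> 90
  PD: pen down
  -- iteration 4/6 --
  LT 90: heading 90 -> 180
  FD 15: (-20.49,35.49) -> (-35.49,35.49) [heading=180, draw]
  RT 60: heading 180 -> 120
  PD: pen down
  -- iteration 5/6 --
  LT 90: heading 120 -> 210
  FD 15: (-35.49,35.49) -> (-48.481,27.99) [heading=210, draw]
  RT 60: heading 210 -> 150
  PD: pen down
  -- iteration 6/6 --
  LT 90: heading 150 -> 240
  FD 15: (-48.481,27.99) -> (-55.981,15) [heading=240, draw]
  RT 60: heading 240 -> 180
  PD: pen down
]
Final: pos=(-55.981,15), heading=180, 6 segment(s) drawn

Segment lengths:
  seg 1: (0,0) -> (0,15), length = 15
  seg 2: (0,15) -> (-7.5,27.99), length = 15
  seg 3: (-7.5,27.99) -> (-20.49,35.49), length = 15
  seg 4: (-20.49,35.49) -> (-35.49,35.49), length = 15
  seg 5: (-35.49,35.49) -> (-48.481,27.99), length = 15
  seg 6: (-48.481,27.99) -> (-55.981,15), length = 15
Total = 90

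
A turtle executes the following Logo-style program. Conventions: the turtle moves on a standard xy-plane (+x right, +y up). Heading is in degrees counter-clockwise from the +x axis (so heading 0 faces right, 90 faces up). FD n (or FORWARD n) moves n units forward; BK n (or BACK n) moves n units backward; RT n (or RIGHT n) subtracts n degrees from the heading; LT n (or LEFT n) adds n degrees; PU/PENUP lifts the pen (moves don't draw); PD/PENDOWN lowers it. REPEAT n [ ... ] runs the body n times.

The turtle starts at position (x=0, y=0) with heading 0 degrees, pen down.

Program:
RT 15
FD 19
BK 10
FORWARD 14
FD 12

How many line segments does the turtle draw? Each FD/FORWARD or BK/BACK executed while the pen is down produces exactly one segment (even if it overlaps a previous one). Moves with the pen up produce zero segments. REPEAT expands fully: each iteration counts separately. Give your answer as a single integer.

Executing turtle program step by step:
Start: pos=(0,0), heading=0, pen down
RT 15: heading 0 -> 345
FD 19: (0,0) -> (18.353,-4.918) [heading=345, draw]
BK 10: (18.353,-4.918) -> (8.693,-2.329) [heading=345, draw]
FD 14: (8.693,-2.329) -> (22.216,-5.953) [heading=345, draw]
FD 12: (22.216,-5.953) -> (33.807,-9.059) [heading=345, draw]
Final: pos=(33.807,-9.059), heading=345, 4 segment(s) drawn
Segments drawn: 4

Answer: 4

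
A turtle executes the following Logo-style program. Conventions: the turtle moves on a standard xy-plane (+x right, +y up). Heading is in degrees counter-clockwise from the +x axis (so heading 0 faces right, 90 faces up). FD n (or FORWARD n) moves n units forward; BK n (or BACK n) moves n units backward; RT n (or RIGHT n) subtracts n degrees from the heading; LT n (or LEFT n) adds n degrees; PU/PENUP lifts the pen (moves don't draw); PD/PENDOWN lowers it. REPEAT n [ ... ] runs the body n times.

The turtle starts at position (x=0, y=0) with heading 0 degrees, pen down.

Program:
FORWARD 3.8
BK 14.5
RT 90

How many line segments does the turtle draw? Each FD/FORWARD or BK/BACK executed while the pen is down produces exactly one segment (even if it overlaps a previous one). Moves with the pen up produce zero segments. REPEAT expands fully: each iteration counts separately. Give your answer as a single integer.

Executing turtle program step by step:
Start: pos=(0,0), heading=0, pen down
FD 3.8: (0,0) -> (3.8,0) [heading=0, draw]
BK 14.5: (3.8,0) -> (-10.7,0) [heading=0, draw]
RT 90: heading 0 -> 270
Final: pos=(-10.7,0), heading=270, 2 segment(s) drawn
Segments drawn: 2

Answer: 2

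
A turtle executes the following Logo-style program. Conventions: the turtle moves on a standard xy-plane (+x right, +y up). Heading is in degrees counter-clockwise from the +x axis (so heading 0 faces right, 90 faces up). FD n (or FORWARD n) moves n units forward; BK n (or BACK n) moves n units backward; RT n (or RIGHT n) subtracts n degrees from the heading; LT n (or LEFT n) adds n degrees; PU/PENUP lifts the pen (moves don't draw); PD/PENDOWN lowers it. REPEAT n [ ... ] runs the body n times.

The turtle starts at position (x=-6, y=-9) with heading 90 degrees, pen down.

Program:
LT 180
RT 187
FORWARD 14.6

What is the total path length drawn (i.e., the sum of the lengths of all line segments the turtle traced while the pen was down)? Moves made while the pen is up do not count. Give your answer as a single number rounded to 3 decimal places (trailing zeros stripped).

Answer: 14.6

Derivation:
Executing turtle program step by step:
Start: pos=(-6,-9), heading=90, pen down
LT 180: heading 90 -> 270
RT 187: heading 270 -> 83
FD 14.6: (-6,-9) -> (-4.221,5.491) [heading=83, draw]
Final: pos=(-4.221,5.491), heading=83, 1 segment(s) drawn

Segment lengths:
  seg 1: (-6,-9) -> (-4.221,5.491), length = 14.6
Total = 14.6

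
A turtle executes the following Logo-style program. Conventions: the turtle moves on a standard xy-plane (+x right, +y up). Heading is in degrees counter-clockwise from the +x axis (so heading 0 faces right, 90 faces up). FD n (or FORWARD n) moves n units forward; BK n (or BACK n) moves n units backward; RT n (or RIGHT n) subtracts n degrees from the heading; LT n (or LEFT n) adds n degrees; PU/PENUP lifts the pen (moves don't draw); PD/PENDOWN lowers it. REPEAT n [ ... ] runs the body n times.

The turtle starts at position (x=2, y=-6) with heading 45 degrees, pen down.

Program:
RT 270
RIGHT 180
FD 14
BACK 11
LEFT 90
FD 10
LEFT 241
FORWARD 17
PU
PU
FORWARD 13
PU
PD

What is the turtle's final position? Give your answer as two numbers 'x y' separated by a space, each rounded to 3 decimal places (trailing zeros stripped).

Answer: 19.462 -29.888

Derivation:
Executing turtle program step by step:
Start: pos=(2,-6), heading=45, pen down
RT 270: heading 45 -> 135
RT 180: heading 135 -> 315
FD 14: (2,-6) -> (11.899,-15.899) [heading=315, draw]
BK 11: (11.899,-15.899) -> (4.121,-8.121) [heading=315, draw]
LT 90: heading 315 -> 45
FD 10: (4.121,-8.121) -> (11.192,-1.05) [heading=45, draw]
LT 241: heading 45 -> 286
FD 17: (11.192,-1.05) -> (15.878,-17.392) [heading=286, draw]
PU: pen up
PU: pen up
FD 13: (15.878,-17.392) -> (19.462,-29.888) [heading=286, move]
PU: pen up
PD: pen down
Final: pos=(19.462,-29.888), heading=286, 4 segment(s) drawn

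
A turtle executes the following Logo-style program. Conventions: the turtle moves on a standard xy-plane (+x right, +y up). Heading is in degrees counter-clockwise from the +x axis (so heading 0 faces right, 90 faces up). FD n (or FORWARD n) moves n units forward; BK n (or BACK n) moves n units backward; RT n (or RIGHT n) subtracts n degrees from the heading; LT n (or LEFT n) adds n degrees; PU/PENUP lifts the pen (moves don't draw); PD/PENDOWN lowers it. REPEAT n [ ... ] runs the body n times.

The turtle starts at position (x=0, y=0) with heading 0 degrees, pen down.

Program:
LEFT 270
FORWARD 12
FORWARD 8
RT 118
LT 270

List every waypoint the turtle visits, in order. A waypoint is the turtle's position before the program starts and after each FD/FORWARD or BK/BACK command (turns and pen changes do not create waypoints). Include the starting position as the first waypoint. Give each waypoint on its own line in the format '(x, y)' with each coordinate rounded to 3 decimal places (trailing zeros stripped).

Executing turtle program step by step:
Start: pos=(0,0), heading=0, pen down
LT 270: heading 0 -> 270
FD 12: (0,0) -> (0,-12) [heading=270, draw]
FD 8: (0,-12) -> (0,-20) [heading=270, draw]
RT 118: heading 270 -> 152
LT 270: heading 152 -> 62
Final: pos=(0,-20), heading=62, 2 segment(s) drawn
Waypoints (3 total):
(0, 0)
(0, -12)
(0, -20)

Answer: (0, 0)
(0, -12)
(0, -20)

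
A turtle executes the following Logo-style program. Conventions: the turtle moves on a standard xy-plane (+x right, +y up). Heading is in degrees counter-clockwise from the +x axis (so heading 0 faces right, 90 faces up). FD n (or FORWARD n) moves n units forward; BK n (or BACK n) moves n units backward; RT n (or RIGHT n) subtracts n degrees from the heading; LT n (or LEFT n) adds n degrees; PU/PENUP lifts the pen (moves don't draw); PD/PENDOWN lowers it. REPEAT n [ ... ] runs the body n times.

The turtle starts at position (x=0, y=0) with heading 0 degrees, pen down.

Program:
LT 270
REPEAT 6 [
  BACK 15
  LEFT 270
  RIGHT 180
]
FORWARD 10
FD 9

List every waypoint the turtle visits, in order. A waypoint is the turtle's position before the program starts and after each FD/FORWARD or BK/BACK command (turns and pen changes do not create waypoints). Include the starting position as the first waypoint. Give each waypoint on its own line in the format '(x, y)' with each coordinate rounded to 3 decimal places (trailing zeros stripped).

Answer: (0, 0)
(0, 15)
(-15, 15)
(-15, 0)
(0, 0)
(0, 15)
(-15, 15)
(-15, 25)
(-15, 34)

Derivation:
Executing turtle program step by step:
Start: pos=(0,0), heading=0, pen down
LT 270: heading 0 -> 270
REPEAT 6 [
  -- iteration 1/6 --
  BK 15: (0,0) -> (0,15) [heading=270, draw]
  LT 270: heading 270 -> 180
  RT 180: heading 180 -> 0
  -- iteration 2/6 --
  BK 15: (0,15) -> (-15,15) [heading=0, draw]
  LT 270: heading 0 -> 270
  RT 180: heading 270 -> 90
  -- iteration 3/6 --
  BK 15: (-15,15) -> (-15,0) [heading=90, draw]
  LT 270: heading 90 -> 0
  RT 180: heading 0 -> 180
  -- iteration 4/6 --
  BK 15: (-15,0) -> (0,0) [heading=180, draw]
  LT 270: heading 180 -> 90
  RT 180: heading 90 -> 270
  -- iteration 5/6 --
  BK 15: (0,0) -> (0,15) [heading=270, draw]
  LT 270: heading 270 -> 180
  RT 180: heading 180 -> 0
  -- iteration 6/6 --
  BK 15: (0,15) -> (-15,15) [heading=0, draw]
  LT 270: heading 0 -> 270
  RT 180: heading 270 -> 90
]
FD 10: (-15,15) -> (-15,25) [heading=90, draw]
FD 9: (-15,25) -> (-15,34) [heading=90, draw]
Final: pos=(-15,34), heading=90, 8 segment(s) drawn
Waypoints (9 total):
(0, 0)
(0, 15)
(-15, 15)
(-15, 0)
(0, 0)
(0, 15)
(-15, 15)
(-15, 25)
(-15, 34)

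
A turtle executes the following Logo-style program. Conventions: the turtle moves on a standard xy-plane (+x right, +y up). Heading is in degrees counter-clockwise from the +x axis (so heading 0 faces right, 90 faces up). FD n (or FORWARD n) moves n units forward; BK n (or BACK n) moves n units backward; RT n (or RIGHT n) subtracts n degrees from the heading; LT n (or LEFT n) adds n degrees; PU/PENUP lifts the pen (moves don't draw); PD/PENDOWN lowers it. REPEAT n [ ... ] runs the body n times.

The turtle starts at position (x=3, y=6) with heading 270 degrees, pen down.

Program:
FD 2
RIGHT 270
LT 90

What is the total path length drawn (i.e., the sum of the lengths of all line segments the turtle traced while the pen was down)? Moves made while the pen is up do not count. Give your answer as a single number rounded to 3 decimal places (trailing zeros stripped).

Executing turtle program step by step:
Start: pos=(3,6), heading=270, pen down
FD 2: (3,6) -> (3,4) [heading=270, draw]
RT 270: heading 270 -> 0
LT 90: heading 0 -> 90
Final: pos=(3,4), heading=90, 1 segment(s) drawn

Segment lengths:
  seg 1: (3,6) -> (3,4), length = 2
Total = 2

Answer: 2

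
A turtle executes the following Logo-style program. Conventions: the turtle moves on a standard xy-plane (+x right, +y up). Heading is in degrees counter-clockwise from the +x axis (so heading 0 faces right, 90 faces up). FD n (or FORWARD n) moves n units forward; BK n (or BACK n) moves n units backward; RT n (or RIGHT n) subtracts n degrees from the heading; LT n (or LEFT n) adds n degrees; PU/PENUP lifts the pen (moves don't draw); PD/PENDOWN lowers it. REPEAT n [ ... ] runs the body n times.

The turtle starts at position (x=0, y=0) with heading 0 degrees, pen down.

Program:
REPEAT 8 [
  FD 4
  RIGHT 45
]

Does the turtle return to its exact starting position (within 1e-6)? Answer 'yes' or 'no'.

Executing turtle program step by step:
Start: pos=(0,0), heading=0, pen down
REPEAT 8 [
  -- iteration 1/8 --
  FD 4: (0,0) -> (4,0) [heading=0, draw]
  RT 45: heading 0 -> 315
  -- iteration 2/8 --
  FD 4: (4,0) -> (6.828,-2.828) [heading=315, draw]
  RT 45: heading 315 -> 270
  -- iteration 3/8 --
  FD 4: (6.828,-2.828) -> (6.828,-6.828) [heading=270, draw]
  RT 45: heading 270 -> 225
  -- iteration 4/8 --
  FD 4: (6.828,-6.828) -> (4,-9.657) [heading=225, draw]
  RT 45: heading 225 -> 180
  -- iteration 5/8 --
  FD 4: (4,-9.657) -> (0,-9.657) [heading=180, draw]
  RT 45: heading 180 -> 135
  -- iteration 6/8 --
  FD 4: (0,-9.657) -> (-2.828,-6.828) [heading=135, draw]
  RT 45: heading 135 -> 90
  -- iteration 7/8 --
  FD 4: (-2.828,-6.828) -> (-2.828,-2.828) [heading=90, draw]
  RT 45: heading 90 -> 45
  -- iteration 8/8 --
  FD 4: (-2.828,-2.828) -> (0,0) [heading=45, draw]
  RT 45: heading 45 -> 0
]
Final: pos=(0,0), heading=0, 8 segment(s) drawn

Start position: (0, 0)
Final position: (0, 0)
Distance = 0; < 1e-6 -> CLOSED

Answer: yes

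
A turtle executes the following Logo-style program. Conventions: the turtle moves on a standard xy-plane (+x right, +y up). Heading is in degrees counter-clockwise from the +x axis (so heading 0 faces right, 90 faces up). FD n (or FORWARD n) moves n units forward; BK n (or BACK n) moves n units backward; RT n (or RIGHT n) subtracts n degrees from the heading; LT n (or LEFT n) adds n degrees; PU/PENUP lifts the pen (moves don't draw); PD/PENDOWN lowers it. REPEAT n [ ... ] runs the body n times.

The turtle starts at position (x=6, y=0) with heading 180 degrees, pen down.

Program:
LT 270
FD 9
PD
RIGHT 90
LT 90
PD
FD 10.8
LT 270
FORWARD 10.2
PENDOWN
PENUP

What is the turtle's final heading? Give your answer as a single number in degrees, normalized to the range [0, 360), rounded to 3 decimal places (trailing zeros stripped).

Executing turtle program step by step:
Start: pos=(6,0), heading=180, pen down
LT 270: heading 180 -> 90
FD 9: (6,0) -> (6,9) [heading=90, draw]
PD: pen down
RT 90: heading 90 -> 0
LT 90: heading 0 -> 90
PD: pen down
FD 10.8: (6,9) -> (6,19.8) [heading=90, draw]
LT 270: heading 90 -> 0
FD 10.2: (6,19.8) -> (16.2,19.8) [heading=0, draw]
PD: pen down
PU: pen up
Final: pos=(16.2,19.8), heading=0, 3 segment(s) drawn

Answer: 0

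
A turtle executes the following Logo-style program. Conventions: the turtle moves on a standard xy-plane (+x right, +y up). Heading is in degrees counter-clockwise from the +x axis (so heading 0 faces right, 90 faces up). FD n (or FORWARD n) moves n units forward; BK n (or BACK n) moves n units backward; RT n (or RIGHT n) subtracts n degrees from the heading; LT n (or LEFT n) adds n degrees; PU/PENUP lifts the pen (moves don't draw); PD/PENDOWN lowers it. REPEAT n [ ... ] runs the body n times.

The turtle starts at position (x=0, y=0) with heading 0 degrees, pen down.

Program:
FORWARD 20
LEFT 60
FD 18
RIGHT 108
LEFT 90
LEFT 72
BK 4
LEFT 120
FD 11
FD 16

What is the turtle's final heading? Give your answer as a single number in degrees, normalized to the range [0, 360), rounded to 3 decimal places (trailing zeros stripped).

Executing turtle program step by step:
Start: pos=(0,0), heading=0, pen down
FD 20: (0,0) -> (20,0) [heading=0, draw]
LT 60: heading 0 -> 60
FD 18: (20,0) -> (29,15.588) [heading=60, draw]
RT 108: heading 60 -> 312
LT 90: heading 312 -> 42
LT 72: heading 42 -> 114
BK 4: (29,15.588) -> (30.627,11.934) [heading=114, draw]
LT 120: heading 114 -> 234
FD 11: (30.627,11.934) -> (24.161,3.035) [heading=234, draw]
FD 16: (24.161,3.035) -> (14.757,-9.909) [heading=234, draw]
Final: pos=(14.757,-9.909), heading=234, 5 segment(s) drawn

Answer: 234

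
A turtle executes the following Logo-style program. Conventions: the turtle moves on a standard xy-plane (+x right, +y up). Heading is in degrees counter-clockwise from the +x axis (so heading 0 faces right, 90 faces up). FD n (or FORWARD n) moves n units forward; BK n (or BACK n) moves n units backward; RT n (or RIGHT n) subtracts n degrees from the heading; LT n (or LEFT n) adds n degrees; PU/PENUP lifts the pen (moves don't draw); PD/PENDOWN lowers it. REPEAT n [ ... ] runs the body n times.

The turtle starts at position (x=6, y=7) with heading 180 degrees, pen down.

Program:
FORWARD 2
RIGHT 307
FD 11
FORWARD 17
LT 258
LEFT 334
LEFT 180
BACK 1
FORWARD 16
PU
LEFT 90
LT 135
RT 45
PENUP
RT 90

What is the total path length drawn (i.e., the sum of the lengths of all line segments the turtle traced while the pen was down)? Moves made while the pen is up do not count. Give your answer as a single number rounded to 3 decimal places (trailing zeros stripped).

Executing turtle program step by step:
Start: pos=(6,7), heading=180, pen down
FD 2: (6,7) -> (4,7) [heading=180, draw]
RT 307: heading 180 -> 233
FD 11: (4,7) -> (-2.62,-1.785) [heading=233, draw]
FD 17: (-2.62,-1.785) -> (-12.851,-15.362) [heading=233, draw]
LT 258: heading 233 -> 131
LT 334: heading 131 -> 105
LT 180: heading 105 -> 285
BK 1: (-12.851,-15.362) -> (-13.11,-14.396) [heading=285, draw]
FD 16: (-13.11,-14.396) -> (-8.969,-29.851) [heading=285, draw]
PU: pen up
LT 90: heading 285 -> 15
LT 135: heading 15 -> 150
RT 45: heading 150 -> 105
PU: pen up
RT 90: heading 105 -> 15
Final: pos=(-8.969,-29.851), heading=15, 5 segment(s) drawn

Segment lengths:
  seg 1: (6,7) -> (4,7), length = 2
  seg 2: (4,7) -> (-2.62,-1.785), length = 11
  seg 3: (-2.62,-1.785) -> (-12.851,-15.362), length = 17
  seg 4: (-12.851,-15.362) -> (-13.11,-14.396), length = 1
  seg 5: (-13.11,-14.396) -> (-8.969,-29.851), length = 16
Total = 47

Answer: 47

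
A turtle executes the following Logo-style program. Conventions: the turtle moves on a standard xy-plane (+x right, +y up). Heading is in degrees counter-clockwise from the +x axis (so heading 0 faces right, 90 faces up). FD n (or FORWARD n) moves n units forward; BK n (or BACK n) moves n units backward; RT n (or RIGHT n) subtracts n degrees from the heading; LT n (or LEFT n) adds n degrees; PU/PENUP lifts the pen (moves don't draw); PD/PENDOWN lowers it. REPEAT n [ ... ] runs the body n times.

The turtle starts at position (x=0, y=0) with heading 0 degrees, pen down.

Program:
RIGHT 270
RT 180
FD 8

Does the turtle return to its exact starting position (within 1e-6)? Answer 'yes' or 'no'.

Executing turtle program step by step:
Start: pos=(0,0), heading=0, pen down
RT 270: heading 0 -> 90
RT 180: heading 90 -> 270
FD 8: (0,0) -> (0,-8) [heading=270, draw]
Final: pos=(0,-8), heading=270, 1 segment(s) drawn

Start position: (0, 0)
Final position: (0, -8)
Distance = 8; >= 1e-6 -> NOT closed

Answer: no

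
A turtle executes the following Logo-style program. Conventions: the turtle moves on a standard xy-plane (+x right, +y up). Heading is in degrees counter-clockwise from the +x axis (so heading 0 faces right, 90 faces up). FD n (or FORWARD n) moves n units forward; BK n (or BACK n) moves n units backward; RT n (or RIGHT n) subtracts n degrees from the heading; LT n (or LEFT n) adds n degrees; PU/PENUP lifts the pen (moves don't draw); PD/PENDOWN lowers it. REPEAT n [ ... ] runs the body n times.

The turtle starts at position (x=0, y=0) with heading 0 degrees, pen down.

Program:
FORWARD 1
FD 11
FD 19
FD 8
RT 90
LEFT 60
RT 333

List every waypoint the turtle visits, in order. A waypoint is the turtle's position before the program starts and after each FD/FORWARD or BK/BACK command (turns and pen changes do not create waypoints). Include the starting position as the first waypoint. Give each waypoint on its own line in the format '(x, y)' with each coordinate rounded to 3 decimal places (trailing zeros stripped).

Answer: (0, 0)
(1, 0)
(12, 0)
(31, 0)
(39, 0)

Derivation:
Executing turtle program step by step:
Start: pos=(0,0), heading=0, pen down
FD 1: (0,0) -> (1,0) [heading=0, draw]
FD 11: (1,0) -> (12,0) [heading=0, draw]
FD 19: (12,0) -> (31,0) [heading=0, draw]
FD 8: (31,0) -> (39,0) [heading=0, draw]
RT 90: heading 0 -> 270
LT 60: heading 270 -> 330
RT 333: heading 330 -> 357
Final: pos=(39,0), heading=357, 4 segment(s) drawn
Waypoints (5 total):
(0, 0)
(1, 0)
(12, 0)
(31, 0)
(39, 0)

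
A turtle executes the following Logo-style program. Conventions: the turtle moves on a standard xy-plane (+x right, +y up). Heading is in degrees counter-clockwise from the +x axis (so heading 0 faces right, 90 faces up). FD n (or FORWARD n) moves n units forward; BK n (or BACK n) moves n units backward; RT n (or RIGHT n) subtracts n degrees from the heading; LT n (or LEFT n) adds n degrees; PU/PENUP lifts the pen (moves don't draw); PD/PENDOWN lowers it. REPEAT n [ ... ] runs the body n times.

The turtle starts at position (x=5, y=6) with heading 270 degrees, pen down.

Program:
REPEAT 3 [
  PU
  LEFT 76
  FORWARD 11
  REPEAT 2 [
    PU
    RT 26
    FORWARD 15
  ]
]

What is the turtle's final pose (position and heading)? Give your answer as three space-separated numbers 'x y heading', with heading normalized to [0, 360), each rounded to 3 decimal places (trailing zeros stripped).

Executing turtle program step by step:
Start: pos=(5,6), heading=270, pen down
REPEAT 3 [
  -- iteration 1/3 --
  PU: pen up
  LT 76: heading 270 -> 346
  FD 11: (5,6) -> (15.673,3.339) [heading=346, move]
  REPEAT 2 [
    -- iteration 1/2 --
    PU: pen up
    RT 26: heading 346 -> 320
    FD 15: (15.673,3.339) -> (27.164,-6.303) [heading=320, move]
    -- iteration 2/2 --
    PU: pen up
    RT 26: heading 320 -> 294
    FD 15: (27.164,-6.303) -> (33.265,-20.006) [heading=294, move]
  ]
  -- iteration 2/3 --
  PU: pen up
  LT 76: heading 294 -> 10
  FD 11: (33.265,-20.006) -> (44.098,-18.096) [heading=10, move]
  REPEAT 2 [
    -- iteration 1/2 --
    PU: pen up
    RT 26: heading 10 -> 344
    FD 15: (44.098,-18.096) -> (58.517,-22.231) [heading=344, move]
    -- iteration 2/2 --
    PU: pen up
    RT 26: heading 344 -> 318
    FD 15: (58.517,-22.231) -> (69.664,-32.268) [heading=318, move]
  ]
  -- iteration 3/3 --
  PU: pen up
  LT 76: heading 318 -> 34
  FD 11: (69.664,-32.268) -> (78.783,-26.116) [heading=34, move]
  REPEAT 2 [
    -- iteration 1/2 --
    PU: pen up
    RT 26: heading 34 -> 8
    FD 15: (78.783,-26.116) -> (93.637,-24.029) [heading=8, move]
    -- iteration 2/2 --
    PU: pen up
    RT 26: heading 8 -> 342
    FD 15: (93.637,-24.029) -> (107.903,-28.664) [heading=342, move]
  ]
]
Final: pos=(107.903,-28.664), heading=342, 0 segment(s) drawn

Answer: 107.903 -28.664 342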